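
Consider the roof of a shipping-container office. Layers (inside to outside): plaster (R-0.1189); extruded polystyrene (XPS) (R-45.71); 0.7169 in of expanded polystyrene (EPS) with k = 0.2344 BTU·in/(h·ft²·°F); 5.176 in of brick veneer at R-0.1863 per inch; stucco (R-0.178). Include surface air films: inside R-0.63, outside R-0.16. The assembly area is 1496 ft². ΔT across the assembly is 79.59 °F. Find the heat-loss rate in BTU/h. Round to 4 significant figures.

0.7169/0.2344 = 3.0584
5.176 × 0.1863 = 0.96429
R_total = 0.63 + 0.1189 + 45.71 + 3.0584 + 0.96429 + 0.178 + 0.16 = 50.82 ft²·°F·h/BTU
Q = A·ΔT/R = 1496 × 79.59 / 50.82 = 2342.9 BTU/h

2343 BTU/h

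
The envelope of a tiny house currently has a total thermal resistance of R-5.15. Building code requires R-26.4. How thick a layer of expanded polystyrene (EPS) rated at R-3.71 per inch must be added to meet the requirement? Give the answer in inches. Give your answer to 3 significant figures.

5.73 in

ΔR = 26.4 − 5.15 = 21.25 ft²·°F·h/BTU
L = ΔR / (R/in) = 21.25/3.71 = 5.728 in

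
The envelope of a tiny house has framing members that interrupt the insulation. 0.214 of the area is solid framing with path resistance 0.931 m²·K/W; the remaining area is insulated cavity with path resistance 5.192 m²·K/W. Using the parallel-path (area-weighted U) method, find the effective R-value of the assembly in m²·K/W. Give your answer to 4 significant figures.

U_eff = 0.786/5.192 + 0.214/0.931 = 0.15139 + 0.22986 = 0.38125
R_eff = 1/U_eff = 2.623 m²·K/W

2.623 m²·K/W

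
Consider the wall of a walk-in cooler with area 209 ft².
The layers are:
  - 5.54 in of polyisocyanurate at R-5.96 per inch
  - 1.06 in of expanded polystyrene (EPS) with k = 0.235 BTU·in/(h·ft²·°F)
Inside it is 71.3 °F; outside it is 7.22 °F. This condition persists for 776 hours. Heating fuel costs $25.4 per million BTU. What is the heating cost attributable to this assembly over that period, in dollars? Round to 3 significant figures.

5.54 × 5.96 = 33.02
1.06/0.235 = 4.511
R_total = 33.02 + 4.511 = 37.53 ft²·°F·h/BTU
Q = 209 × (71.3 − 7.22) / 37.53 = 356.9 BTU/h
E = 356.9 × 776 = 276900 BTU
Cost = 276900/10⁶ × 25.4 = $7.034

7.03 dollars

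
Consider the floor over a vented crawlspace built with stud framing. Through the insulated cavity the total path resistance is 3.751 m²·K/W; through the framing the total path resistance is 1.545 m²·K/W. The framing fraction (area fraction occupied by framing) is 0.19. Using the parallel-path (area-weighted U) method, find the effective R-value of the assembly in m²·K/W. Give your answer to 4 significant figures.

U_eff = 0.81/3.751 + 0.19/1.545 = 0.21594 + 0.12298 = 0.33892
R_eff = 1/U_eff = 2.9506 m²·K/W

2.951 m²·K/W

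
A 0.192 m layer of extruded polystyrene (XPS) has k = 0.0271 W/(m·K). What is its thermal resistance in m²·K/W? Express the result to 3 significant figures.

R = L/k = 0.192/0.0271 = 7.085 m²·K/W

7.08 m²·K/W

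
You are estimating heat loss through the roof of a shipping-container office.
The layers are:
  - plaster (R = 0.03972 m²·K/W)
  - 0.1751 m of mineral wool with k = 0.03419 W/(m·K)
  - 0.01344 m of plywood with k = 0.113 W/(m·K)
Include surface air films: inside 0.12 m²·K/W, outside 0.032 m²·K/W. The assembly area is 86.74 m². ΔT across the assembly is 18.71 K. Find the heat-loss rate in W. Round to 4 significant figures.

0.1751/0.03419 = 5.1214
0.01344/0.113 = 0.11894
R_total = 0.12 + 0.03972 + 5.1214 + 0.11894 + 0.032 = 5.432 m²·K/W
Q = A·ΔT/R = 86.74 × 18.71 / 5.432 = 298.77 W

298.8 W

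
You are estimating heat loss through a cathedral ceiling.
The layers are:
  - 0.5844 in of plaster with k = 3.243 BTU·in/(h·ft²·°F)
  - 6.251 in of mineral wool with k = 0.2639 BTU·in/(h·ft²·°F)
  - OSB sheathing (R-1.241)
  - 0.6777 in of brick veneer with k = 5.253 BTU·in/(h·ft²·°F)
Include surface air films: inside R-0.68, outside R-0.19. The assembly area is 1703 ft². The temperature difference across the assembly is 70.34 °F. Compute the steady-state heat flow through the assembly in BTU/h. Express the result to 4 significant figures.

4588 BTU/h

0.5844/3.243 = 0.1802
6.251/0.2639 = 23.687
0.6777/5.253 = 0.12901
R_total = 0.68 + 0.1802 + 23.687 + 1.241 + 0.12901 + 0.19 = 26.107 ft²·°F·h/BTU
Q = A·ΔT/R = 1703 × 70.34 / 26.107 = 4588.3 BTU/h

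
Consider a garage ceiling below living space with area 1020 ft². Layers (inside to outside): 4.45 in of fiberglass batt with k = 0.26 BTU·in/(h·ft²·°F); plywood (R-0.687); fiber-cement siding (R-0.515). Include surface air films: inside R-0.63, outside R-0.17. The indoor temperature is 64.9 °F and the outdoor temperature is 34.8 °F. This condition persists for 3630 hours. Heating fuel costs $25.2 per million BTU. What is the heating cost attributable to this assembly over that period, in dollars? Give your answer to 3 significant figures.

4.45/0.26 = 17.12
R_total = 0.63 + 17.12 + 0.687 + 0.515 + 0.17 = 19.12 ft²·°F·h/BTU
Q = 1020 × (64.9 − 34.8) / 19.12 = 1606 BTU/h
E = 1606 × 3630 = 5830000 BTU
Cost = 5830000/10⁶ × 25.2 = $146.9

147 dollars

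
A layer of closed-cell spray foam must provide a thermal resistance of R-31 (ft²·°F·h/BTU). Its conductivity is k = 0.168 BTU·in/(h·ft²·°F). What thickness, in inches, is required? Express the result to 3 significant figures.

5.21 in

L = R × k = 31 × 0.168 = 5.208 in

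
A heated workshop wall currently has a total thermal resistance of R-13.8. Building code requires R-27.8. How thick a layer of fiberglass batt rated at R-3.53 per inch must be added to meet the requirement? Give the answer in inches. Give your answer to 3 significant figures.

ΔR = 27.8 − 13.8 = 14 ft²·°F·h/BTU
L = ΔR / (R/in) = 14/3.53 = 3.966 in

3.97 in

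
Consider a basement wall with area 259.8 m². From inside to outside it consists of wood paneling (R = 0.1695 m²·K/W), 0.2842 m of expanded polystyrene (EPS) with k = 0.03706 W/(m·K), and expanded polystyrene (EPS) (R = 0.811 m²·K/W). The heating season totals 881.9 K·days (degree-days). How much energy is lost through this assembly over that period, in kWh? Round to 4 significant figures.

635.8 kWh

0.2842/0.03706 = 7.6686
R_total = 0.1695 + 7.6686 + 0.811 = 8.6491 m²·K/W
E = A × HDD × 24 / R / 1000 = 259.8 × 881.9 × 24 / 8.6491 / 1000 = 635.76 kWh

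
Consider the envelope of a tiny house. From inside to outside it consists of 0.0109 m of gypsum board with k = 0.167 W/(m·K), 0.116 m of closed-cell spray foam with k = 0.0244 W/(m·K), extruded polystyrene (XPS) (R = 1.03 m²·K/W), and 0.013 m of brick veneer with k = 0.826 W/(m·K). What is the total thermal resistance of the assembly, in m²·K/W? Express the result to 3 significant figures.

5.87 m²·K/W

0.0109/0.167 = 0.06527
0.116/0.0244 = 4.754
0.013/0.826 = 0.01574
R_total = 0.06527 + 4.754 + 1.03 + 0.01574 = 5.865 m²·K/W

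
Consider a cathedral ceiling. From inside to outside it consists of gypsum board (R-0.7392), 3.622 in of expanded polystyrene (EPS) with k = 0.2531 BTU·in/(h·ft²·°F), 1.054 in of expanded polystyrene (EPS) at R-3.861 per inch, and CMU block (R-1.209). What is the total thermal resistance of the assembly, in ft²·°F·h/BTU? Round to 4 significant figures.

3.622/0.2531 = 14.311
1.054 × 3.861 = 4.0695
R_total = 0.7392 + 14.311 + 4.0695 + 1.209 = 20.328 ft²·°F·h/BTU

20.33 ft²·°F·h/BTU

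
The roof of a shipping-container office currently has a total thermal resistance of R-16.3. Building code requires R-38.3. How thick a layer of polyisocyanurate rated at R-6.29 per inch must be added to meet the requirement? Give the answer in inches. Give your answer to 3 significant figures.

ΔR = 38.3 − 16.3 = 22 ft²·°F·h/BTU
L = ΔR / (R/in) = 22/6.29 = 3.498 in

3.50 in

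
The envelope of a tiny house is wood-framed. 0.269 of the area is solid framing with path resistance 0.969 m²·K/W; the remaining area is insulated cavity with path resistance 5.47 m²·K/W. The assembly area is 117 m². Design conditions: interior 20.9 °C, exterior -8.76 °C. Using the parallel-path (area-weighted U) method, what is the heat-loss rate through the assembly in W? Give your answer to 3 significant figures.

U_eff = 0.731/5.47 + 0.269/0.969 = 0.1336 + 0.2776 = 0.4112
R_eff = 1/U_eff = 2.432 m²·K/W
Q = 117 × (20.9 − (-8.76)) / 2.432 = 1427 W

1430 W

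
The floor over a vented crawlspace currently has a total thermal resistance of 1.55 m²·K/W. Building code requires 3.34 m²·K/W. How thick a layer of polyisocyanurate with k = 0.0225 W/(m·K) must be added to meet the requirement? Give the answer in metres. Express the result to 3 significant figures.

ΔR = 3.34 − 1.55 = 1.79 m²·K/W
L = ΔR × k = 1.79 × 0.0225 = 0.04027 m

0.0403 m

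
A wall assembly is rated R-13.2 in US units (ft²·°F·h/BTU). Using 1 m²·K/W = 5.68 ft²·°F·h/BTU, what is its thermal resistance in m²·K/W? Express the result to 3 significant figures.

R_SI = 13.2/5.68 = 2.324

2.32 m²·K/W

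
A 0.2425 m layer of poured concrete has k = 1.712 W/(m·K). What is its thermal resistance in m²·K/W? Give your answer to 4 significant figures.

0.1416 m²·K/W

R = L/k = 0.2425/1.712 = 0.14165 m²·K/W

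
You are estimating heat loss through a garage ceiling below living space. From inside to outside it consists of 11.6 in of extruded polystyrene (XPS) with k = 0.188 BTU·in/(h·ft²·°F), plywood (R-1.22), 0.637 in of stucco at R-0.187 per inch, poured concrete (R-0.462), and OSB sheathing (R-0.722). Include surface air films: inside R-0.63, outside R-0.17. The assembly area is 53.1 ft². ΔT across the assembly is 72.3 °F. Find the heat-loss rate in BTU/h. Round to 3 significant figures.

59.0 BTU/h

11.6/0.188 = 61.7
0.637 × 0.187 = 0.1191
R_total = 0.63 + 61.7 + 1.22 + 0.1191 + 0.462 + 0.722 + 0.17 = 65.03 ft²·°F·h/BTU
Q = A·ΔT/R = 53.1 × 72.3 / 65.03 = 59.04 BTU/h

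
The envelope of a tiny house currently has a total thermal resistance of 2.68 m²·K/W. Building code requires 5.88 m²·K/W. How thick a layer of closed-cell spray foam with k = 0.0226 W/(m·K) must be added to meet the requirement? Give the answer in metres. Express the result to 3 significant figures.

0.0723 m

ΔR = 5.88 − 2.68 = 3.2 m²·K/W
L = ΔR × k = 3.2 × 0.0226 = 0.07232 m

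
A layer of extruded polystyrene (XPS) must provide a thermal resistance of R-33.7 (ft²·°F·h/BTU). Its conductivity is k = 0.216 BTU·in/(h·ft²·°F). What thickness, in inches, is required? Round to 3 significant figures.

7.28 in

L = R × k = 33.7 × 0.216 = 7.279 in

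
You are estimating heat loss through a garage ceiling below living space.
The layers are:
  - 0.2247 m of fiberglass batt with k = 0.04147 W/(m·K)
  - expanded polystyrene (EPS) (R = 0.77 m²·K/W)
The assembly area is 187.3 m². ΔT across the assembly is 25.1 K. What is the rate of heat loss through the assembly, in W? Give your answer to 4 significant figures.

0.2247/0.04147 = 5.4184
R_total = 5.4184 + 0.77 = 6.1884 m²·K/W
Q = A·ΔT/R = 187.3 × 25.1 / 6.1884 = 759.69 W

759.7 W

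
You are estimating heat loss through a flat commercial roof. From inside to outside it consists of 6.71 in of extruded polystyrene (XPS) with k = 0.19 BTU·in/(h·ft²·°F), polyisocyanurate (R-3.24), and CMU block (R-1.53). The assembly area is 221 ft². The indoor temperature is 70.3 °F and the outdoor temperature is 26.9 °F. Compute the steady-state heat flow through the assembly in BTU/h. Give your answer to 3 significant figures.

239 BTU/h

6.71/0.19 = 35.32
R_total = 35.32 + 3.24 + 1.53 = 40.09 ft²·°F·h/BTU
Q = A·ΔT/R = 221 × (70.3 − 26.9) / 40.09 = 239.3 BTU/h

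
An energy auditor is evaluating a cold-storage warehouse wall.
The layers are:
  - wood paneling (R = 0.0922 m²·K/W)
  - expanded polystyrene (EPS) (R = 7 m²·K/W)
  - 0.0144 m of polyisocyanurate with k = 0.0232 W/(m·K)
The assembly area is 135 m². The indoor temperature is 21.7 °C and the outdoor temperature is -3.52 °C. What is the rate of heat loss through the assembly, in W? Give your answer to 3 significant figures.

0.0144/0.0232 = 0.6207
R_total = 0.0922 + 7 + 0.6207 = 7.713 m²·K/W
Q = A·ΔT/R = 135 × (21.7 − (-3.52)) / 7.713 = 441.4 W

441 W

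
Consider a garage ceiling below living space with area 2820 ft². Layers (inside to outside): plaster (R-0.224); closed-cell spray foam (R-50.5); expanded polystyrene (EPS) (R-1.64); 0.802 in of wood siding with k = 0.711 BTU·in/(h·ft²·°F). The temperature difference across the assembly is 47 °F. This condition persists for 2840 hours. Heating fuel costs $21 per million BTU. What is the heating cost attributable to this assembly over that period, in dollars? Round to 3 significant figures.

0.802/0.711 = 1.128
R_total = 0.224 + 50.5 + 1.64 + 1.128 = 53.49 ft²·°F·h/BTU
Q = 2820 × 47 / 53.49 = 2478 BTU/h
E = 2478 × 2840 = 7037000 BTU
Cost = 7037000/10⁶ × 21 = $147.8

148 dollars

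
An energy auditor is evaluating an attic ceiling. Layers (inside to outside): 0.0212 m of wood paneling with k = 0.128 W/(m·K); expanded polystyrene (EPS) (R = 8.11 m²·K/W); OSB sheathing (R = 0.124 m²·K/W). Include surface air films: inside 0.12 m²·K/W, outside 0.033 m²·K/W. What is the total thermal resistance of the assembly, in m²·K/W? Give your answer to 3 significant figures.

8.55 m²·K/W

0.0212/0.128 = 0.1656
R_total = 0.12 + 0.1656 + 8.11 + 0.124 + 0.033 = 8.553 m²·K/W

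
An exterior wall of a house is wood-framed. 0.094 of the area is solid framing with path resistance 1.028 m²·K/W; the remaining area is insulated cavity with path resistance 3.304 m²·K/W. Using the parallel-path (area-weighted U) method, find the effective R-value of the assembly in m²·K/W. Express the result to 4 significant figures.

2.735 m²·K/W

U_eff = 0.906/3.304 + 0.094/1.028 = 0.27421 + 0.09144 = 0.36565
R_eff = 1/U_eff = 2.7348 m²·K/W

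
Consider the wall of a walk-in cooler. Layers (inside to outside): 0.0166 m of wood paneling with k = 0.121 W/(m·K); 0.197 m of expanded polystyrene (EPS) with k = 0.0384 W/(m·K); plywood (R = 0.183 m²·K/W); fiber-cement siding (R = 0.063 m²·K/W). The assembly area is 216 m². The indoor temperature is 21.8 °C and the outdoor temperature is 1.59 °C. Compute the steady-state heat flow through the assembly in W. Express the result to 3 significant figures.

792 W

0.0166/0.121 = 0.1372
0.197/0.0384 = 5.13
R_total = 0.1372 + 5.13 + 0.183 + 0.063 = 5.513 m²·K/W
Q = A·ΔT/R = 216 × (21.8 − 1.59) / 5.513 = 791.8 W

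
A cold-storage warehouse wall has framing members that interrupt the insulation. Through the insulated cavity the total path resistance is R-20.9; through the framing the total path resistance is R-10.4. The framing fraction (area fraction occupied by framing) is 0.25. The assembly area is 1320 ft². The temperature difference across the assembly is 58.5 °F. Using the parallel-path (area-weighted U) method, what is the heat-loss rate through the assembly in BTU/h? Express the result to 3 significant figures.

4630 BTU/h

U_eff = 0.75/20.9 + 0.25/10.4 = 0.03589 + 0.02404 = 0.05992
R_eff = 1/U_eff = 16.69 ft²·°F·h/BTU
Q = 1320 × 58.5 / 16.69 = 4627 BTU/h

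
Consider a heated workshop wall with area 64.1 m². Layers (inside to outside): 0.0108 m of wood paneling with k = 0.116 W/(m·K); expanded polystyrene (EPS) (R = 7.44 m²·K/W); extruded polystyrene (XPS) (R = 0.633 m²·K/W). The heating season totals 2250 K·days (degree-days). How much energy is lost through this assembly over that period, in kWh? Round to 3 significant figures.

0.0108/0.116 = 0.0931
R_total = 0.0931 + 7.44 + 0.633 = 8.166 m²·K/W
E = A × HDD × 24 / R / 1000 = 64.1 × 2250 × 24 / 8.166 / 1000 = 423.9 kWh

424 kWh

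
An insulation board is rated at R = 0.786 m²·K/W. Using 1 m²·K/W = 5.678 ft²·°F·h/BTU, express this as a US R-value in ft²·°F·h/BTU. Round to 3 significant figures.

R_US = 0.786 × 5.678 = 4.463

4.46 ft²·°F·h/BTU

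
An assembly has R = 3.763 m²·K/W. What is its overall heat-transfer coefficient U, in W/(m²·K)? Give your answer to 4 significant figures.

0.2657 W/(m²·K)

U = 1/R = 1/3.763 = 0.26575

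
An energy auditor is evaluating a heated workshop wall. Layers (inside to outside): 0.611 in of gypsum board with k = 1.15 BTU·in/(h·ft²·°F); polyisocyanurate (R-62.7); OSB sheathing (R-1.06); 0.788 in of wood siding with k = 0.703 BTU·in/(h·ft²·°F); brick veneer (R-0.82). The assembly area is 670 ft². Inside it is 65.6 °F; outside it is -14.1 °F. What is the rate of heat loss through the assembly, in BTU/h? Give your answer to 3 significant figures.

806 BTU/h

0.611/1.15 = 0.5313
0.788/0.703 = 1.121
R_total = 0.5313 + 62.7 + 1.06 + 1.121 + 0.82 = 66.23 ft²·°F·h/BTU
Q = A·ΔT/R = 670 × (65.6 − (-14.1)) / 66.23 = 806.2 BTU/h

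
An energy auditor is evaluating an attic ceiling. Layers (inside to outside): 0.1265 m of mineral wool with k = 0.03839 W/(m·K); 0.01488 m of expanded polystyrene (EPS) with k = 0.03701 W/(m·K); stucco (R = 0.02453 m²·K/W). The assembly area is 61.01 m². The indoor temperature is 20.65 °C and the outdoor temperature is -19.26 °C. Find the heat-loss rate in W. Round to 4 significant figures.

0.1265/0.03839 = 3.2951
0.01488/0.03701 = 0.40205
R_total = 3.2951 + 0.40205 + 0.02453 = 3.7217 m²·K/W
Q = A·ΔT/R = 61.01 × (20.65 − (-19.26)) / 3.7217 = 654.24 W

654.2 W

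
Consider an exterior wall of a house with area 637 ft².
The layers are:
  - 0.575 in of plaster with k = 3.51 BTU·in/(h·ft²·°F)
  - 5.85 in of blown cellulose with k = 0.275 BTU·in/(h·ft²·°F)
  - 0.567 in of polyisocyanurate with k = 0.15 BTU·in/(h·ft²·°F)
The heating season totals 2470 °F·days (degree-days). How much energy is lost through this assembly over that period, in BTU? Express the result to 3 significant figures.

1500000 BTU

0.575/3.51 = 0.1638
5.85/0.275 = 21.27
0.567/0.15 = 3.78
R_total = 0.1638 + 21.27 + 3.78 = 25.22 ft²·°F·h/BTU
E = A × HDD × 24 / R = 637 × 2470 × 24 / 25.22 = 1497000 BTU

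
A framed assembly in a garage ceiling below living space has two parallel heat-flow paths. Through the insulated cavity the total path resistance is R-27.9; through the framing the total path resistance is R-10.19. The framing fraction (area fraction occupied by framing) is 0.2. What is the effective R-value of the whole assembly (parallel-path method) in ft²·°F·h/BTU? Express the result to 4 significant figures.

U_eff = 0.8/27.9 + 0.2/10.19 = 0.028674 + 0.019627 = 0.048301
R_eff = 1/U_eff = 20.704 ft²·°F·h/BTU

20.70 ft²·°F·h/BTU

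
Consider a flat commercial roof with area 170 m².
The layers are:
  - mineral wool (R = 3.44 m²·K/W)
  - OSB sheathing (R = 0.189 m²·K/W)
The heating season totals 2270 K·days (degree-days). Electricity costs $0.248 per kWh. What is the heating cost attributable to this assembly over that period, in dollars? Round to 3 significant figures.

R_total = 3.44 + 0.189 = 3.629 m²·K/W
E = A × HDD × 24 / R / 1000 = 170 × 2270 × 24 / 3.629 / 1000 = 2552 kWh
Cost = 2552 × 0.248 = $632.9

633 dollars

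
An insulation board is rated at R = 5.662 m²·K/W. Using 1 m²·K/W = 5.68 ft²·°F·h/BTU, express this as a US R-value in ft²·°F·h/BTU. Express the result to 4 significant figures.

32.16 ft²·°F·h/BTU

R_US = 5.662 × 5.68 = 32.16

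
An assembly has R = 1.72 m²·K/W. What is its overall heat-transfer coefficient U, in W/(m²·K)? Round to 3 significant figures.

U = 1/R = 1/1.72 = 0.5814

0.581 W/(m²·K)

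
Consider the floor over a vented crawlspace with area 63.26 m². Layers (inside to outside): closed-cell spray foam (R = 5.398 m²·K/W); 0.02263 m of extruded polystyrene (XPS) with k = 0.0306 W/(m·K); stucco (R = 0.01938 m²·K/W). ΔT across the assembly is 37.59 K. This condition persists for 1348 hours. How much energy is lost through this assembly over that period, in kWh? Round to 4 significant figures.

0.02263/0.0306 = 0.73954
R_total = 5.398 + 0.73954 + 0.01938 = 6.1569 m²·K/W
Q = 63.26 × 37.59 / 6.1569 = 386.22 W
E = 386.22 W × 1348 h / 1000 = 520.63 kWh

520.6 kWh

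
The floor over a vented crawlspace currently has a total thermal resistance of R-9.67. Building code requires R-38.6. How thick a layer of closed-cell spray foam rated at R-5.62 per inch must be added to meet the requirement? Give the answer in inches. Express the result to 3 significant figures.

5.15 in

ΔR = 38.6 − 9.67 = 28.93 ft²·°F·h/BTU
L = ΔR / (R/in) = 28.93/5.62 = 5.148 in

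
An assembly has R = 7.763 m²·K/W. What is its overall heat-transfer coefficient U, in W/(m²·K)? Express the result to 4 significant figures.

0.1288 W/(m²·K)

U = 1/R = 1/7.763 = 0.12882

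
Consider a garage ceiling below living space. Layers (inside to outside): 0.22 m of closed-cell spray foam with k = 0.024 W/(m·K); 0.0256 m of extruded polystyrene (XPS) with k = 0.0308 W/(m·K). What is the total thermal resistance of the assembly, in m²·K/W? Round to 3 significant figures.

10.0 m²·K/W

0.22/0.024 = 9.167
0.0256/0.0308 = 0.8312
R_total = 9.167 + 0.8312 = 9.998 m²·K/W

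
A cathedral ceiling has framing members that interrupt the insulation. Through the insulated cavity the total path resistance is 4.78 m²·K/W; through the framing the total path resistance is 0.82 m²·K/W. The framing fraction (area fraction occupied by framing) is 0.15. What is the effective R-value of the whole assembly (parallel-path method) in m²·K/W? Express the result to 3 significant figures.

U_eff = 0.85/4.78 + 0.15/0.82 = 0.1778 + 0.1829 = 0.3608
R_eff = 1/U_eff = 2.772 m²·K/W

2.77 m²·K/W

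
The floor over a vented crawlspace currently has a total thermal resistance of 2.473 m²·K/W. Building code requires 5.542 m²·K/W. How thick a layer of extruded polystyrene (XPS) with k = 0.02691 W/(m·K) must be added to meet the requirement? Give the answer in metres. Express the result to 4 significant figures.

ΔR = 5.542 − 2.473 = 3.069 m²·K/W
L = ΔR × k = 3.069 × 0.02691 = 0.082587 m

0.08259 m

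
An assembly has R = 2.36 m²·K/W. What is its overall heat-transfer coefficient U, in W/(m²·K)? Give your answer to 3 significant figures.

0.424 W/(m²·K)

U = 1/R = 1/2.36 = 0.4237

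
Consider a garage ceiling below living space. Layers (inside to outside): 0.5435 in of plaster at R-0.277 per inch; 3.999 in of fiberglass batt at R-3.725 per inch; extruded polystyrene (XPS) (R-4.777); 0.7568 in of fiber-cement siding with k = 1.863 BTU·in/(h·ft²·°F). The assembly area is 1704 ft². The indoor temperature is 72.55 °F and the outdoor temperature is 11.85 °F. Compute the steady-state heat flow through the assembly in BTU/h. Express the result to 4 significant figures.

5113 BTU/h

0.5435 × 0.277 = 0.15055
3.999 × 3.725 = 14.896
0.7568/1.863 = 0.40623
R_total = 0.15055 + 14.896 + 4.777 + 0.40623 = 20.23 ft²·°F·h/BTU
Q = A·ΔT/R = 1704 × (72.55 − 11.85) / 20.23 = 5112.8 BTU/h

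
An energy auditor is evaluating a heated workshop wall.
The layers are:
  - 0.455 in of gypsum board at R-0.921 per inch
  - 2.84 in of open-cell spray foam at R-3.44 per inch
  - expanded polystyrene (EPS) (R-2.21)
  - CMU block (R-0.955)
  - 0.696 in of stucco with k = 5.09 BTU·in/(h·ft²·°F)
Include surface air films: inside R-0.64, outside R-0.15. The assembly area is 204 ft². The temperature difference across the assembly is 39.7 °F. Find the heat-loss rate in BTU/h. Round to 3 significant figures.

567 BTU/h

0.455 × 0.921 = 0.4191
2.84 × 3.44 = 9.77
0.696/5.09 = 0.1367
R_total = 0.64 + 0.4191 + 9.77 + 2.21 + 0.955 + 0.1367 + 0.15 = 14.28 ft²·°F·h/BTU
Q = A·ΔT/R = 204 × 39.7 / 14.28 = 567.1 BTU/h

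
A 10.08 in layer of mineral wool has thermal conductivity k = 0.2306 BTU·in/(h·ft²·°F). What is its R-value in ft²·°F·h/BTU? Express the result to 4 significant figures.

R = L/k = 10.08/0.2306 = 43.712 ft²·°F·h/BTU

43.71 ft²·°F·h/BTU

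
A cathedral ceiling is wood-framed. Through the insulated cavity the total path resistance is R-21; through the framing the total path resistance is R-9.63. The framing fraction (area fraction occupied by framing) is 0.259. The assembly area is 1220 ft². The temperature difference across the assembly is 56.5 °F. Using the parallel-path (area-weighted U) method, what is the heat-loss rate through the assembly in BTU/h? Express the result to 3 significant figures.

4290 BTU/h

U_eff = 0.741/21 + 0.259/9.63 = 0.03529 + 0.0269 = 0.06218
R_eff = 1/U_eff = 16.08 ft²·°F·h/BTU
Q = 1220 × 56.5 / 16.08 = 4286 BTU/h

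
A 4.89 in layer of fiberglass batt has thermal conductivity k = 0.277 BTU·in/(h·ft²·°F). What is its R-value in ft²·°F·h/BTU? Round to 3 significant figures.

R = L/k = 4.89/0.277 = 17.65 ft²·°F·h/BTU

17.7 ft²·°F·h/BTU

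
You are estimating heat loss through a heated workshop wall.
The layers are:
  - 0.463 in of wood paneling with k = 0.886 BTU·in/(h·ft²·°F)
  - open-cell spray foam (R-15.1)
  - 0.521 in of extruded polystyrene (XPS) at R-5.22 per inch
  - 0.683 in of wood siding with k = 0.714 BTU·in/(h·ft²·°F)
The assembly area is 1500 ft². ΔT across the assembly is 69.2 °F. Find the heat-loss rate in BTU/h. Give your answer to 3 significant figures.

0.463/0.886 = 0.5226
0.521 × 5.22 = 2.72
0.683/0.714 = 0.9566
R_total = 0.5226 + 15.1 + 2.72 + 0.9566 = 19.3 ft²·°F·h/BTU
Q = A·ΔT/R = 1500 × 69.2 / 19.3 = 5379 BTU/h

5380 BTU/h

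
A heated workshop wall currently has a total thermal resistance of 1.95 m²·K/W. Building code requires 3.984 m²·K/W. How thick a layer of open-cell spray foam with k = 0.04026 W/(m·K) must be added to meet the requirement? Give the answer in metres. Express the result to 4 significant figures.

ΔR = 3.984 − 1.95 = 2.034 m²·K/W
L = ΔR × k = 2.034 × 0.04026 = 0.081889 m

0.08189 m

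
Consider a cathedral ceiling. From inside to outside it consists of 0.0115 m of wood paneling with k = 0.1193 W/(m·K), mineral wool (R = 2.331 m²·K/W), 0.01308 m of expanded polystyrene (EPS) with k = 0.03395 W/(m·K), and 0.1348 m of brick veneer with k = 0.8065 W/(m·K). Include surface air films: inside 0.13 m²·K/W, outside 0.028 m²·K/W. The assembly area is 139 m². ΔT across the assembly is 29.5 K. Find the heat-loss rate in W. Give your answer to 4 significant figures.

1307 W

0.0115/0.1193 = 0.096396
0.01308/0.03395 = 0.38527
0.1348/0.8065 = 0.16714
R_total = 0.13 + 0.096396 + 2.331 + 0.38527 + 0.16714 + 0.028 = 3.1378 m²·K/W
Q = A·ΔT/R = 139 × 29.5 / 3.1378 = 1306.8 W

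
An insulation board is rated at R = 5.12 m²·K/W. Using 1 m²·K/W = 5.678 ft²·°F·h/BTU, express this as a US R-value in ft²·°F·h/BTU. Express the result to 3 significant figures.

R_US = 5.12 × 5.678 = 29.07

29.1 ft²·°F·h/BTU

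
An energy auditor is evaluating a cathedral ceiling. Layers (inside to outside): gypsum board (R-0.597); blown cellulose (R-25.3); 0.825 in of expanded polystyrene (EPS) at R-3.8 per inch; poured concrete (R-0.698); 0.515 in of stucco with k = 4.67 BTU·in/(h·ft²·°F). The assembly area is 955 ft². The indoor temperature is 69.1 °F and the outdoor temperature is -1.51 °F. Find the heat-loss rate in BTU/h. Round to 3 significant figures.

2260 BTU/h

0.825 × 3.8 = 3.135
0.515/4.67 = 0.1103
R_total = 0.597 + 25.3 + 3.135 + 0.698 + 0.1103 = 29.84 ft²·°F·h/BTU
Q = A·ΔT/R = 955 × (69.1 − (-1.51)) / 29.84 = 2260 BTU/h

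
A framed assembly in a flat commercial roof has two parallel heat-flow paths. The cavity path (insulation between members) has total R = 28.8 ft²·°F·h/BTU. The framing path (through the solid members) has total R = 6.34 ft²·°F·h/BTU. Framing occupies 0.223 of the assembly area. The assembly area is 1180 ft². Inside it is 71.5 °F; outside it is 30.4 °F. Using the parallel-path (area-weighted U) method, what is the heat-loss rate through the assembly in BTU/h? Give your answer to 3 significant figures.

3010 BTU/h

U_eff = 0.777/28.8 + 0.223/6.34 = 0.02698 + 0.03517 = 0.06215
R_eff = 1/U_eff = 16.09 ft²·°F·h/BTU
Q = 1180 × (71.5 − 30.4) / 16.09 = 3014 BTU/h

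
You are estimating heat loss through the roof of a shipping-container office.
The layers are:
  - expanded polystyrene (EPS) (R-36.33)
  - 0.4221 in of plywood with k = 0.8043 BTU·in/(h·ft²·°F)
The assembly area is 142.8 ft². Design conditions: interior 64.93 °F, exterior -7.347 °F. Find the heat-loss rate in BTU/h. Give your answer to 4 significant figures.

280.0 BTU/h

0.4221/0.8043 = 0.5248
R_total = 36.33 + 0.5248 = 36.855 ft²·°F·h/BTU
Q = A·ΔT/R = 142.8 × (64.93 − (-7.347)) / 36.855 = 280.05 BTU/h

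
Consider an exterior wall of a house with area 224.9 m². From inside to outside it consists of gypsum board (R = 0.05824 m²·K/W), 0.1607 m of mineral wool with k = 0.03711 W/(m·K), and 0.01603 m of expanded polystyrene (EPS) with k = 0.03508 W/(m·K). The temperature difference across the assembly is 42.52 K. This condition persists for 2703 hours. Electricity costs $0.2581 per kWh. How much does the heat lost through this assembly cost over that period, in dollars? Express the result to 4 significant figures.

0.1607/0.03711 = 4.3304
0.01603/0.03508 = 0.45696
R_total = 0.05824 + 4.3304 + 0.45696 = 4.8456 m²·K/W
Q = 224.9 × 42.52 / 4.8456 = 1973.5 W
E = 1973.5 W × 2703 h / 1000 = 5334.4 kWh
Cost = 5334.4 × 0.2581 = $1376.8

1377 dollars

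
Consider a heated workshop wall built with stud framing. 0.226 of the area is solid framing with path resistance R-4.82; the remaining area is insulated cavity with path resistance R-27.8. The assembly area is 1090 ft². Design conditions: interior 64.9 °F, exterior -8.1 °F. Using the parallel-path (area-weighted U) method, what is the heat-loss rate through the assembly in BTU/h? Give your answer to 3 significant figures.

5950 BTU/h

U_eff = 0.774/27.8 + 0.226/4.82 = 0.02784 + 0.04689 = 0.07473
R_eff = 1/U_eff = 13.38 ft²·°F·h/BTU
Q = 1090 × (64.9 − (-8.1)) / 13.38 = 5946 BTU/h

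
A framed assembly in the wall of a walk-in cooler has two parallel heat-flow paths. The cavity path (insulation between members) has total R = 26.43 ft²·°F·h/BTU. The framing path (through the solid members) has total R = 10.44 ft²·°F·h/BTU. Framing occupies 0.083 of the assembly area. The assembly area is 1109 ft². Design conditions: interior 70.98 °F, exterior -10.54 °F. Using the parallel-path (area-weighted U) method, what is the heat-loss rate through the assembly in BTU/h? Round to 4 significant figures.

U_eff = 0.917/26.43 + 0.083/10.44 = 0.034695 + 0.0079502 = 0.042646
R_eff = 1/U_eff = 23.449 ft²·°F·h/BTU
Q = 1109 × (70.98 − (-10.54)) / 23.449 = 3855.4 BTU/h

3855 BTU/h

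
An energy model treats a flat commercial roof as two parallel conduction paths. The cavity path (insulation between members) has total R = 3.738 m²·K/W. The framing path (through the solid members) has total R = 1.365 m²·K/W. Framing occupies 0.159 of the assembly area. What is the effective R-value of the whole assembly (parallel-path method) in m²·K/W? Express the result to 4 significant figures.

U_eff = 0.841/3.738 + 0.159/1.365 = 0.22499 + 0.11648 = 0.34147
R_eff = 1/U_eff = 2.9285 m²·K/W

2.929 m²·K/W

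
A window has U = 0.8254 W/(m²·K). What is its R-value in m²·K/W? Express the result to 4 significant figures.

R = 1/U = 1/0.8254 = 1.2115

1.212 m²·K/W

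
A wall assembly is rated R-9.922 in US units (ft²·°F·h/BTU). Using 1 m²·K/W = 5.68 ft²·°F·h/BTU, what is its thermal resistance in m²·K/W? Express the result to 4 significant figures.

1.747 m²·K/W

R_SI = 9.922/5.68 = 1.7468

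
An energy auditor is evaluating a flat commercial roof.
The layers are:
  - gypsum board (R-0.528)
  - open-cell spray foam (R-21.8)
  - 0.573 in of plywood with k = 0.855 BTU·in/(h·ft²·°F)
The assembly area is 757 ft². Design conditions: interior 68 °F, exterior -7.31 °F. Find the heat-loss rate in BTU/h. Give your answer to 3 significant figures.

2480 BTU/h

0.573/0.855 = 0.6702
R_total = 0.528 + 21.8 + 0.6702 = 23 ft²·°F·h/BTU
Q = A·ΔT/R = 757 × (68 − (-7.31)) / 23 = 2479 BTU/h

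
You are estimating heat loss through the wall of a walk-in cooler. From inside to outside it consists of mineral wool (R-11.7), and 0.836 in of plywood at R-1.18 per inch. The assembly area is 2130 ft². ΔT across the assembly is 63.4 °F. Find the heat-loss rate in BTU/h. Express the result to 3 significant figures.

10600 BTU/h

0.836 × 1.18 = 0.9865
R_total = 11.7 + 0.9865 = 12.69 ft²·°F·h/BTU
Q = A·ΔT/R = 2130 × 63.4 / 12.69 = 10640 BTU/h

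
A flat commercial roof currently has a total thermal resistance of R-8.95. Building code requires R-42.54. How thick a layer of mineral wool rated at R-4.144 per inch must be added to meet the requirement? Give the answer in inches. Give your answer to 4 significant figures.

8.106 in

ΔR = 42.54 − 8.95 = 33.59 ft²·°F·h/BTU
L = ΔR / (R/in) = 33.59/4.144 = 8.1057 in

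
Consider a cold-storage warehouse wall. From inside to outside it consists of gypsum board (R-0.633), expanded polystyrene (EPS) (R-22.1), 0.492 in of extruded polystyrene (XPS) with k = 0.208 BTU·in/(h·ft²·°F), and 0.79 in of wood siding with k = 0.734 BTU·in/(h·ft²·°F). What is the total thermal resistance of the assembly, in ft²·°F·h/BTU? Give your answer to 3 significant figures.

26.2 ft²·°F·h/BTU

0.492/0.208 = 2.365
0.79/0.734 = 1.076
R_total = 0.633 + 22.1 + 2.365 + 1.076 = 26.17 ft²·°F·h/BTU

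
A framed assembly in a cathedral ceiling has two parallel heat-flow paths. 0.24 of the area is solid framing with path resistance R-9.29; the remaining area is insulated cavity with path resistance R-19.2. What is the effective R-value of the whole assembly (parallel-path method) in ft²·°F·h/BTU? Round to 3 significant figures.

15.3 ft²·°F·h/BTU

U_eff = 0.76/19.2 + 0.24/9.29 = 0.03958 + 0.02583 = 0.06542
R_eff = 1/U_eff = 15.29 ft²·°F·h/BTU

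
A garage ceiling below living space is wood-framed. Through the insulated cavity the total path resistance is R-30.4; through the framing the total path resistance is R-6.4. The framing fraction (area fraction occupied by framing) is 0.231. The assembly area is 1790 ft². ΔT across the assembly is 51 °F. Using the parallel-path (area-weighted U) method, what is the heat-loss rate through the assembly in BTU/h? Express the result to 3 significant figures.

5600 BTU/h

U_eff = 0.769/30.4 + 0.231/6.4 = 0.0253 + 0.03609 = 0.06139
R_eff = 1/U_eff = 16.29 ft²·°F·h/BTU
Q = 1790 × 51 / 16.29 = 5604 BTU/h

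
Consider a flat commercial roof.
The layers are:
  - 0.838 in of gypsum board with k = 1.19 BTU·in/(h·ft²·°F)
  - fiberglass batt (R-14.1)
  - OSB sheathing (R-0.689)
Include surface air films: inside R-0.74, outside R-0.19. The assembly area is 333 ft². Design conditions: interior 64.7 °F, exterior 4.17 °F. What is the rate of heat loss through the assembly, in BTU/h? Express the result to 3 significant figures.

1230 BTU/h

0.838/1.19 = 0.7042
R_total = 0.74 + 0.7042 + 14.1 + 0.689 + 0.19 = 16.42 ft²·°F·h/BTU
Q = A·ΔT/R = 333 × (64.7 − 4.17) / 16.42 = 1227 BTU/h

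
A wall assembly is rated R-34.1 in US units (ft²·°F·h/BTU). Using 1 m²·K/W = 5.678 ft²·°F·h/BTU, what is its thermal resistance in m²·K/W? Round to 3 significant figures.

R_SI = 34.1/5.678 = 6.006

6.01 m²·K/W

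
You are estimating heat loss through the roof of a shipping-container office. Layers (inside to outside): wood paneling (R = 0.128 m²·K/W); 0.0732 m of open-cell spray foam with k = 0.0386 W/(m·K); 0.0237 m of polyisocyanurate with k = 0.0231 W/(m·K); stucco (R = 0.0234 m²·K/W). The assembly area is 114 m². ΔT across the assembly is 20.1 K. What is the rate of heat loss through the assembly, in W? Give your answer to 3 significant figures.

745 W

0.0732/0.0386 = 1.896
0.0237/0.0231 = 1.026
R_total = 0.128 + 1.896 + 1.026 + 0.0234 = 3.074 m²·K/W
Q = A·ΔT/R = 114 × 20.1 / 3.074 = 745.5 W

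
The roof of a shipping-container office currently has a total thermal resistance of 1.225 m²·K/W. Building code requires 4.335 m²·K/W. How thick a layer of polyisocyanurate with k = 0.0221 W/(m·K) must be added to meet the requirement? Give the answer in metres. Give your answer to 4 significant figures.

0.06873 m

ΔR = 4.335 − 1.225 = 3.11 m²·K/W
L = ΔR × k = 3.11 × 0.0221 = 0.068731 m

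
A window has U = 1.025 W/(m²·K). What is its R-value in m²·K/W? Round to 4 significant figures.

0.9756 m²·K/W

R = 1/U = 1/1.025 = 0.97561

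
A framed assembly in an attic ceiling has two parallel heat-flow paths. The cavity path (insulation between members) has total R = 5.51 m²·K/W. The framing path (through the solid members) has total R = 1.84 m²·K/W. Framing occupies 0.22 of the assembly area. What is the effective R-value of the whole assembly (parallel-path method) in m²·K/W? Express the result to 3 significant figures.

U_eff = 0.78/5.51 + 0.22/1.84 = 0.1416 + 0.1196 = 0.2611
R_eff = 1/U_eff = 3.83 m²·K/W

3.83 m²·K/W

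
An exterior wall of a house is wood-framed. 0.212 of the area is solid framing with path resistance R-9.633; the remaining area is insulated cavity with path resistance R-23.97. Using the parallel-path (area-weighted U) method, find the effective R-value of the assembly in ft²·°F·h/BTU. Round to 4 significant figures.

18.22 ft²·°F·h/BTU

U_eff = 0.788/23.97 + 0.212/9.633 = 0.032874 + 0.022008 = 0.054882
R_eff = 1/U_eff = 18.221 ft²·°F·h/BTU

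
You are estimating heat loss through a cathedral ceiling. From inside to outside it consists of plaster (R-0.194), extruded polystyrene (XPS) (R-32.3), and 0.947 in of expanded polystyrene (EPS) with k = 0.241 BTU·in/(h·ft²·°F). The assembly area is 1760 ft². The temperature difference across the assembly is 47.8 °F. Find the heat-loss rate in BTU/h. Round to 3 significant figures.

0.947/0.241 = 3.929
R_total = 0.194 + 32.3 + 3.929 = 36.42 ft²·°F·h/BTU
Q = A·ΔT/R = 1760 × 47.8 / 36.42 = 2310 BTU/h

2310 BTU/h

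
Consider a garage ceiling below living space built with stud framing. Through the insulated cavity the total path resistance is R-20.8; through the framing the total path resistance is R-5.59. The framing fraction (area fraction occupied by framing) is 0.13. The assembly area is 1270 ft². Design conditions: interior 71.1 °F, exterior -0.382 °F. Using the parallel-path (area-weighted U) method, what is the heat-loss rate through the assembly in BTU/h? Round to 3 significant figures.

5910 BTU/h

U_eff = 0.87/20.8 + 0.13/5.59 = 0.04183 + 0.02326 = 0.06508
R_eff = 1/U_eff = 15.37 ft²·°F·h/BTU
Q = 1270 × (71.1 − (-0.382)) / 15.37 = 5908 BTU/h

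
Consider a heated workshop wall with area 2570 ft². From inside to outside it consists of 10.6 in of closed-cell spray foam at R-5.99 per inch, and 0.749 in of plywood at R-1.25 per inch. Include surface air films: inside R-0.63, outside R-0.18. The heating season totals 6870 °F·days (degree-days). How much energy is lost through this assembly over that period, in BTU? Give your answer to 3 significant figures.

6500000 BTU

10.6 × 5.99 = 63.49
0.749 × 1.25 = 0.9363
R_total = 0.63 + 63.49 + 0.9363 + 0.18 = 65.24 ft²·°F·h/BTU
E = A × HDD × 24 / R = 2570 × 6870 × 24 / 65.24 = 6495000 BTU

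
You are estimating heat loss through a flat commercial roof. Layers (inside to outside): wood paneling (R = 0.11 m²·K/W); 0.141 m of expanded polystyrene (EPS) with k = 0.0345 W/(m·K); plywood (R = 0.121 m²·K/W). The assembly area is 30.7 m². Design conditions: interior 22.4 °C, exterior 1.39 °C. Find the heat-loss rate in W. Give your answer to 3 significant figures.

0.141/0.0345 = 4.087
R_total = 0.11 + 4.087 + 0.121 = 4.318 m²·K/W
Q = A·ΔT/R = 30.7 × (22.4 − 1.39) / 4.318 = 149.4 W

149 W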